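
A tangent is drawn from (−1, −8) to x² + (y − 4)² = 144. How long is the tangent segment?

Centre (0, 4), r² = 144. |PO|² = (−1)² + (−12)² = 145.
Power of the point: PT² = |PO|² − r² = 1, so PT = 1.

1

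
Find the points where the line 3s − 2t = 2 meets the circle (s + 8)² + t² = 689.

(−16, −25) and (12, 17)

Substitute t = (−2 + 3s)/2:
13s² + 52s − 2496 = 0  ⟹  s² + 4s − 192 = 0
s = 12 or s = −16, giving (12, 17) and (−16, −25).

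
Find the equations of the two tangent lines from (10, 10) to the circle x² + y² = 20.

A line y − (10) = m(x − (10)) is tangent when its distance from (0, 0) is 2√5:
[m·(−10) − (−10)]² = 20(m² + 1)
2m² − 5m + 2 = 0, so m = 2 or m = 1/2.
Through (10, 10) these give 2x − y = 10 and x − 2y = −10.

2x − y = 10 and x − 2y = −10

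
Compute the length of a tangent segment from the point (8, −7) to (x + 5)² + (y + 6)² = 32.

With centre O = (−5, −6), |OP|² = 170 and r² = 32.
By the tangent–radius right angle, tangent length = √(|PO|² − r²) = √138.

√138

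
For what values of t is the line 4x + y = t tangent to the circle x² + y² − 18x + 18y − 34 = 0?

t = 27 ± 14√17

For a tangent, require d(centre, line) = r = 14.
|4·9 + 1·(−9) − t| / √17 = 14
|t − (27)| = 14√17.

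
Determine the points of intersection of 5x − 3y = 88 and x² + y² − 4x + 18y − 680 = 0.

(−4, −36) and (23, 9)

Express y = (−88 + 5x)/3 and substitute into the circle:
34x² − 646x − 3128 = 0  ⟹  x² − 19x − 92 = 0
x = 23 or x = −4, giving (23, 9) and (−4, −36).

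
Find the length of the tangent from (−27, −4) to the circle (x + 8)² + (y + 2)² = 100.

√265

With centre O = (−8, −2), |OP|² = 365 and r² = 100.
By the tangent–radius right angle, tangent length = √(|PO|² − r²) = √265.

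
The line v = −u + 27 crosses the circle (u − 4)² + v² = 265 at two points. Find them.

From the line, v = −u + 27. Substituting:
2u² − 62u + 480 = 0  ⟹  u² − 31u + 240 = 0
u = 16 or u = 15, giving (16, 11) and (15, 12).

(15, 12) and (16, 11)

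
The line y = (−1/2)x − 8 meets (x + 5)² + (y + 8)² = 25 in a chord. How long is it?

4√5

From the line, y = (−16 − x)/2. Substituting:
5x² + 40x = 0  ⟹  x² + 8x = 0
x = 0 or x = −8, giving (0, −8) and (−8, −4).
|(0, −8) − (−8, −4)| = √((8)² + (−4)²) = 4√5.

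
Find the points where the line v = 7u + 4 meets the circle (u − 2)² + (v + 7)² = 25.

(−2, −10) and (−1, −3)

Substitute v = 7u + 4:
50u² + 150u + 100 = 0  ⟹  u² + 3u + 2 = 0
u = −1 or u = −2, giving (−1, −3) and (−2, −10).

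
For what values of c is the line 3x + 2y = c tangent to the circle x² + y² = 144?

c = ±12√13

For a tangent, require d(centre, line) = r = 12.
|3·0 + 2·0 − c| / √13 = 12
|c| = 12√13.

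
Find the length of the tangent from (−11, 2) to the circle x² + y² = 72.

√53

The centre is (0, 0) and r = 6√2. The square of the distance from P to the centre is 121 + 4 = 125.
By the tangent–radius right angle, tangent length = √(|PO|² − r²) = √53.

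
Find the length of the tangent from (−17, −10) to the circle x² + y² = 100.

With centre O = (0, 0), |OP|² = 389 and r² = 100.
By the tangent–radius right angle, tangent length = √(|PO|² − r²) = √289 = 17.

17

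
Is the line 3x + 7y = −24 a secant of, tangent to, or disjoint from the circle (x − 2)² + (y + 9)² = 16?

d² = (3·2 + 7·(−9) − (−24))²/58 = 1089/58; r² = 16.
Since d² > r², the line lies outside the circle.

disjoint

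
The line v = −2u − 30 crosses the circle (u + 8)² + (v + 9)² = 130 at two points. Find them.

Substitute v = −2u − 30:
5u² + 100u + 375 = 0  ⟹  u² + 20u + 75 = 0
u = −5 or u = −15, giving (−5, −20) and (−15, 0).

(−15, 0) and (−5, −20)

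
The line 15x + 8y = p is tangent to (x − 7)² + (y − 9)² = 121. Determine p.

p = −10 or p = 364

Tangency holds when the distance from the centre (7, 9) to the line equals the radius 11:
|15·7 + 8·9 − p| / √289 = 11
|p − (177)| = 11·17, so p = 364 or p = −10.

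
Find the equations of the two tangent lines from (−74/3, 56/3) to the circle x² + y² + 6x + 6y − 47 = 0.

7x + 4y = −98 and 4x + 7y = 32

Write the tangent as mx − y + (56/3 − m·(−74/3)) = 0 and set its distance from the centre to √65:
[m·(65/3) − (−65/3)]² = 65(m² + 1)
28m² + 65m + 28 = 0, so m = −7/4 or m = −4/7.
Through (−74/3, 56/3) these give 7x + 4y = −98 and 4x + 7y = 32.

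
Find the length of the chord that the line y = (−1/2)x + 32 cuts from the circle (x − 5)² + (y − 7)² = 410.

Substitute y = (64 − x)/2:
5x² − 140x + 960 = 0  ⟹  x² − 28x + 192 = 0
x = 16 or x = 12, giving (16, 24) and (12, 26).
Chord length = distance between (16, 24) and (12, 26) = √20 = 2√5.

2√5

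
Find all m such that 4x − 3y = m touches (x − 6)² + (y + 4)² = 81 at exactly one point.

The line touches the circle iff its distance from (6, −4) is 9:
|4·6 − 3·(−4) − m| / √25 = 9
|m − (36)| = 9·5, so m = 81 or m = −9.

m = −9 or m = 81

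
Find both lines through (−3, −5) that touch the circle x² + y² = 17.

Let a tangent through (−3, −5) have slope m. Its distance from (0, 0) must equal √17:
[m·(3) − (5)]² = 17(m² + 1)
4m² + 15m − 4 = 0, so m = 1/4 or m = −4.
With m = 1/4: x − 4y = 17. With m = −4: 4x + y = −17.

x − 4y = 17 and 4x + y = −17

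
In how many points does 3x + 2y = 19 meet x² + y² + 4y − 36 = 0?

Centre (0, −2), r² = 40. Distance² from centre to line = (−23)²/13 = 529/13.
Since d² > r², the line lies outside the circle.

0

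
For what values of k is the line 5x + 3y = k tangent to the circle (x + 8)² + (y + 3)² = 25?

The line touches the circle iff its distance from (−8, −3) is 5:
|5·(−8) + 3·(−3) − k| / √34 = 5
|k − (−49)| = 5√34.

k = −49 ± 5√34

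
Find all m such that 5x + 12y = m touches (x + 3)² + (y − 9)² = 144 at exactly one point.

m = −63 or m = 249

The line touches the circle iff its distance from (−3, 9) is 12:
|5·(−3) + 12·9 − m| / √169 = 12
|m − (93)| = 12·13, so m = 249 or m = −63.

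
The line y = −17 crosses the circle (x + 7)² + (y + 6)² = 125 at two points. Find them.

Express y = −17 and substitute into the circle:
x² + 14x + 45 = 0
x = −5 or x = −9, giving (−5, −17) and (−9, −17).

(−9, −17) and (−5, −17)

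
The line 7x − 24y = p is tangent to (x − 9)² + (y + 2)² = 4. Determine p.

p = 61 or p = 161

For a tangent, require d(centre, line) = r = 2.
|7·9 − 24·(−2) − p| / √625 = 2
|p − (111)| = 2·25, so p = 161 or p = 61.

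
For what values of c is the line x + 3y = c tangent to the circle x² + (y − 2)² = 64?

For a tangent, require d(centre, line) = r = 8.
|1·0 + 3·2 − c| / √10 = 8
|c − (6)| = 8√10.

c = 6 ± 8√10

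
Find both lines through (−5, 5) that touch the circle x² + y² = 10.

Write the tangent as mx − y + (5 − m·(−5)) = 0 and set its distance from the centre to √10:
(5m − (−5))² = 10(m² + 1)
3m² + 10m + 3 = 0, so m = −3 or m = −1/3.
Through (−5, 5) these give 3x + y = −10 and x + 3y = 10.

3x + y = −10 and x + 3y = 10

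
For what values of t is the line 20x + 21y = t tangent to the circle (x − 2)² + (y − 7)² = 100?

t = −103 or t = 477

For a tangent, require d(centre, line) = r = 10.
|20·2 + 21·7 − t| / √841 = 10
|t − (187)| = 10·29, so t = 477 or t = −103.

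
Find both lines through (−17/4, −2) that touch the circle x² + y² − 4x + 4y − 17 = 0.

4x + 3y = −23 and 4x − 3y = −11

Write the tangent as mx − y + (−2 − m·(−17/4)) = 0 and set its distance from the centre to 5:
(25/4m − (0))² = 25(m² + 1)
9m² − 16 = 0, so m = −4/3 or m = 4/3.
Through (−17/4, −2) these give 4x + 3y = −23 and 4x − 3y = −11.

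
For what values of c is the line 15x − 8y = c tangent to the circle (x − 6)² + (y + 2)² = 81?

c = −47 or c = 259

For a tangent, require d(centre, line) = r = 9.
|15·6 − 8·(−2) − c| / √289 = 9
|c − (106)| = 9·17, so c = 259 or c = −47.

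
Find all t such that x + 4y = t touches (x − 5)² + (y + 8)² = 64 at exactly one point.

t = −27 ± 8√17

The line touches the circle iff its distance from (5, −8) is 8:
|1·5 + 4·(−8) − t| / √17 = 8
|t − (−27)| = 8√17.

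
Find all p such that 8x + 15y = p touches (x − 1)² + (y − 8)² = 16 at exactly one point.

For a tangent, require d(centre, line) = r = 4.
|8·1 + 15·8 − p| / √289 = 4
|p − (128)| = 4·17, so p = 196 or p = 60.

p = 60 or p = 196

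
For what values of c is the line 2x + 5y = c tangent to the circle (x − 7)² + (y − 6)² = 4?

c = 44 ± 2√29

For a tangent, require d(centre, line) = r = 2.
|2·7 + 5·6 − c| / √29 = 2
|c − (44)| = 2√29.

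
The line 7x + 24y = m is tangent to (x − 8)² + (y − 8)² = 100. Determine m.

For a tangent, require d(centre, line) = r = 10.
|7·8 + 24·8 − m| / √625 = 10
|m − (248)| = 10·25, so m = 498 or m = −2.

m = −2 or m = 498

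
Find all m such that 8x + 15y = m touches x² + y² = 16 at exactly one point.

m = −68 or m = 68

The line touches the circle iff its distance from (0, 0) is 4:
|8·0 + 15·0 − m| / √289 = 4
|m| = 4·17, so m = 68 or m = −68.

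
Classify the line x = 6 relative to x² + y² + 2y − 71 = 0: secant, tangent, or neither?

secant

Centre (0, −1), r² = 72. Distance² from centre to line = (−6)² = 36.
Since d² < r², the line cuts the circle twice.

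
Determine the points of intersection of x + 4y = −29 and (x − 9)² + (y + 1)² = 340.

(−9, −5) and (23, −13)

Substitute y = (−29 − x)/4:
17x² − 238x − 3519 = 0  ⟹  x² − 14x − 207 = 0
x = 23 or x = −9, giving (23, −13) and (−9, −5).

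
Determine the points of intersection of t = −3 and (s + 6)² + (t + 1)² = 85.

(−15, −3) and (3, −3)

Substitute t = −3:
s² + 12s − 45 = 0
s = 3 or s = −15, giving (3, −3) and (−15, −3).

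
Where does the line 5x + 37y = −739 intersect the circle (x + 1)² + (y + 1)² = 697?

Express y = (−739 − 5x)/37 and substitute into the circle:
1394x² + 9758x − 460020 = 0  ⟹  x² + 7x − 330 = 0
x = 15 or x = −22, giving (15, −22) and (−22, −17).

(−22, −17) and (15, −22)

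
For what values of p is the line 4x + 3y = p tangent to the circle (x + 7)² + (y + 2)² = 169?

For a tangent, require d(centre, line) = r = 13.
|4·(−7) + 3·(−2) − p| / √25 = 13
|p − (−34)| = 13·5, so p = 31 or p = −99.

p = −99 or p = 31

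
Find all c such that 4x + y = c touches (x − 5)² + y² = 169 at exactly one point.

c = 20 ± 13√17

The line touches the circle iff its distance from (5, 0) is 13:
|4·5 + 1·0 − c| / √17 = 13
|c − (20)| = 13√17.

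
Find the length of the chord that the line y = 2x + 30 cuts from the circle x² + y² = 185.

Express y = 2x + 30 and substitute into the circle:
5x² + 120x + 715 = 0  ⟹  x² + 24x + 143 = 0
x = −11 or x = −13, giving (−11, 8) and (−13, 4).
Chord length = distance between (−11, 8) and (−13, 4) = √20 = 2√5.

2√5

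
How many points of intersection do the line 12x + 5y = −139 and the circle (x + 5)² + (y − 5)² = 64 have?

1

Substituting the line into the circle gives 169x² + 4186x + 25921 = 0.
Δ = 17522596 − 17522596 = 0.
A repeated root: the line is tangent.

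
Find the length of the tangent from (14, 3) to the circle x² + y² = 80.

5√5

Centre (0, 0), r² = 80. |PO|² = (14)² + (3)² = 205.
Power of the point: PT² = |PO|² − r² = 125, so PT = 5√5.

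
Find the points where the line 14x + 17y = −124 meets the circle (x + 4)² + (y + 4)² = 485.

Substitute y = (−124 − 14x)/17:
485x² + 3880x − 132405 = 0  ⟹  x² + 8x − 273 = 0
x = 13 or x = −21, giving (13, −18) and (−21, 10).

(−21, 10) and (13, −18)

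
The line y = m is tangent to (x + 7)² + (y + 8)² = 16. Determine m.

The line touches the circle iff its distance from (−7, −8) is 4:
|0·(−7) + 1·(−8) − m| / √1 = 4
|m − (−8)| = 4, so m = −4 or m = −12.

m = −12 or m = −4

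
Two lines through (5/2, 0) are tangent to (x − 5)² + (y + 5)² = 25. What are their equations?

A line y − (0) = m(x − (5/2)) is tangent when its distance from (5, −5) is 5:
[m·(5/2) − (−5)]² = 25(m² + 1)
3m² − 4m = 0, so m = 4/3 or m = 0.
With m = 4/3: 4x − 3y = 10. With m = 0: y = 0.

4x − 3y = 10 and y = 0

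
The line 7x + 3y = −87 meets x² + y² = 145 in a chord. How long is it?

√58

Centre (0, 0), r² = 145. Perpendicular distance d from centre to line = |87| / √58 = 87/√58.
Half the chord is √(r² − d²) = √(29/2), so the full chord is √58.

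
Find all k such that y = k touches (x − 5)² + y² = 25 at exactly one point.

k = −5 or k = 5

The line touches the circle iff its distance from (5, 0) is 5:
|0·5 + 1·0 − k| / √1 = 5
|k| = 5, so k = 5 or k = −5.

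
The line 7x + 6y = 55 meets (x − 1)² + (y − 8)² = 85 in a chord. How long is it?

Express y = (55 − 7x)/6 and substitute into the circle:
85x² − 170x − 2975 = 0  ⟹  x² − 2x − 35 = 0
x = 7 or x = −5, giving (7, 1) and (−5, 15).
Chord length = distance between (7, 1) and (−5, 15) = √340 = 2√85.

2√85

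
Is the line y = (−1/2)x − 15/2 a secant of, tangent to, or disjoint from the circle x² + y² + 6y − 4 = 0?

Substituting the line into the circle gives 5x² + 18x + 29 = 0.
Discriminant = (18)² − 4·5·(29) = −256 < 0.
No real roots: the line does not meet the circle.

disjoint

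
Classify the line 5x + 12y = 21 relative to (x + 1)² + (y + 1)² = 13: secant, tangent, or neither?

secant

d² = (5·(−1) + 12·(−1) − (21))²/169 = 1444/169; r² = 13.
Since d² < r², the line cuts the circle twice.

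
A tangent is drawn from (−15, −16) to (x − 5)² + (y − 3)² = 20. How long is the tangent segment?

With centre O = (5, 3), |OP|² = 761 and r² = 20.
By the tangent–radius right angle, tangent length = √(|PO|² − r²) = √741.

√741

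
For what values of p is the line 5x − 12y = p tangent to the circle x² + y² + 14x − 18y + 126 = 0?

p = −169 or p = −117

The line touches the circle iff its distance from (−7, 9) is 2:
|5·(−7) − 12·9 − p| / √169 = 2
|p − (−143)| = 2·13, so p = −117 or p = −169.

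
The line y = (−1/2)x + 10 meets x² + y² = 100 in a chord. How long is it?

4√5

Substitute y = (20 − x)/2:
5x² − 40x = 0  ⟹  x² − 8x = 0
x = 8 or x = 0, giving (8, 6) and (0, 10).
|(8, 6) − (0, 10)| = √((8)² + (−4)²) = 4√5.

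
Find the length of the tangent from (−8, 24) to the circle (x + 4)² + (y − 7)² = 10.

√295

The centre is (−4, 7) and r = √10. The square of the distance from P to the centre is 16 + 289 = 305.
The tangent meets the radius at right angles, so tangent² = |PO|² − r² = 305 − 10 = 295.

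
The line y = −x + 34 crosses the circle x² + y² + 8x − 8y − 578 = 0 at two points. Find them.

(9, 25) and (17, 17)

Express y = −x + 34 and substitute into the circle:
2x² − 52x + 306 = 0  ⟹  x² − 26x + 153 = 0
x = 17 or x = 9, giving (17, 17) and (9, 25).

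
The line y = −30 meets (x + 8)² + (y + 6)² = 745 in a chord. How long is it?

26

From the line, y = −30. Substituting:
x² + 16x − 105 = 0
x = 5 or x = −21, giving (5, −30) and (−21, −30).
Chord length = distance between (5, −30) and (−21, −30) = √676 = 26.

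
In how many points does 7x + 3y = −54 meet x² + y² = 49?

Centre (0, 0), r² = 49. Distance² from centre to line = (54)²/58 = 1458/29.
Since d² > r², the line lies outside the circle.

0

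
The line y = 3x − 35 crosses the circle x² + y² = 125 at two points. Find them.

From the line, y = 3x − 35. Substituting:
10x² − 210x + 1100 = 0  ⟹  x² − 21x + 110 = 0
x = 11 or x = 10, giving (11, −2) and (10, −5).

(10, −5) and (11, −2)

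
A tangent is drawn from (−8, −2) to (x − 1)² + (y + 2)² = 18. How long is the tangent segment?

3√7

Centre (1, −2), r² = 18. |PO|² = (−9)² + (0)² = 81.
By the tangent–radius right angle, tangent length = √(|PO|² − r²) = √63 = 3√7.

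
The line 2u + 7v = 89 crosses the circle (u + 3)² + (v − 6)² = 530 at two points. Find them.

Express v = (89 − 2u)/7 and substitute into the circle:
53u² + 106u − 23320 = 0  ⟹  u² + 2u − 440 = 0
u = 20 or u = −22, giving (20, 7) and (−22, 19).

(−22, 19) and (20, 7)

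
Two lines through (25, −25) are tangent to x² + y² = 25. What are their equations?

A line y − (−25) = m(x − (25)) is tangent when its distance from (0, 0) is 5:
(−25m − (25))² = 25(m² + 1)
12m² + 25m + 12 = 0, so m = −4/3 or m = −3/4.
With m = −4/3: 4x + 3y = 25. With m = −3/4: 3x + 4y = −25.

4x + 3y = 25 and 3x + 4y = −25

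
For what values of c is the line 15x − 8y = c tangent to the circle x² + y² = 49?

c = −119 or c = 119

Tangency holds when the distance from the centre (0, 0) to the line equals the radius 7:
|15·0 − 8·0 − c| / √289 = 7
|c| = 7·17, so c = 119 or c = −119.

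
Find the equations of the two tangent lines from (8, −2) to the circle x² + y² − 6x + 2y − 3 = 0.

3x + 2y = 20 and 2x − 3y = 22

A line y − (−2) = m(x − (8)) is tangent when its distance from (3, −1) is √13:
[m·(−5) − (1)]² = 13(m² + 1)
6m² + 5m − 6 = 0, so m = −3/2 or m = 2/3.
Through (8, −2) these give 3x + 2y = 20 and 2x − 3y = 22.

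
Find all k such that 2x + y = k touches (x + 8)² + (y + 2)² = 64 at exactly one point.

Tangency holds when the distance from the centre (−8, −2) to the line equals the radius 8:
|2·(−8) + 1·(−2) − k| / √5 = 8
|k − (−18)| = 8√5.

k = −18 ± 8√5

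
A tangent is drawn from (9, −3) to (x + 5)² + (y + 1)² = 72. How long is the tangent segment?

8√2

The centre is (−5, −1) and r = 6√2. The square of the distance from P to the centre is 196 + 4 = 200.
Power of the point: PT² = |PO|² − r² = 128, so PT = 8√2.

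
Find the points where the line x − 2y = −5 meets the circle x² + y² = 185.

From the line, y = (5 + x)/2. Substituting:
5x² + 10x − 715 = 0  ⟹  x² + 2x − 143 = 0
x = 11 or x = −13, giving (11, 8) and (−13, −4).

(−13, −4) and (11, 8)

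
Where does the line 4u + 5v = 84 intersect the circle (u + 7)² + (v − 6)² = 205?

(−4, 20) and (6, 12)

From the line, v = (84 − 4u)/5. Substituting:
41u² − 82u − 984 = 0  ⟹  u² − 2u − 24 = 0
u = 6 or u = −4, giving (6, 12) and (−4, 20).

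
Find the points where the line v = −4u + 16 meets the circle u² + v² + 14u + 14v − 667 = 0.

Express v = −4u + 16 and substitute into the circle:
17u² − 170u − 187 = 0  ⟹  u² − 10u − 11 = 0
u = 11 or u = −1, giving (11, −28) and (−1, 20).

(−1, 20) and (11, −28)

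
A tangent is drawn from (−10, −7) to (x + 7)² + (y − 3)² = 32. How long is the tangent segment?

√77

The centre is (−7, 3) and r = 4√2. The square of the distance from P to the centre is 9 + 100 = 109.
The tangent meets the radius at right angles, so tangent² = |PO|² − r² = 109 − 32 = 77.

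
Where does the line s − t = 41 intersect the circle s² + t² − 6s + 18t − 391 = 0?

From the line, t = s − 41. Substituting:
2s² − 70s + 552 = 0  ⟹  s² − 35s + 276 = 0
s = 23 or s = 12, giving (23, −18) and (12, −29).

(12, −29) and (23, −18)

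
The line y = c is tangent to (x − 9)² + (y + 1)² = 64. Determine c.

For a tangent, require d(centre, line) = r = 8.
|0·9 + 1·(−1) − c| / √1 = 8
|c − (−1)| = 8, so c = 7 or c = −9.

c = −9 or c = 7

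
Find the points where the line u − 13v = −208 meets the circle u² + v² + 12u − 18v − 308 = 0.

(−26, 14) and (13, 17)

Substitute v = (208 + u)/13:
170u² + 2210u − 57460 = 0  ⟹  u² + 13u − 338 = 0
u = 13 or u = −26, giving (13, 17) and (−26, 14).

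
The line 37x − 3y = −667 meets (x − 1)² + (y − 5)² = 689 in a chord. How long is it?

The distance from (1, 5) to the line is 689/√1378, and r² = 689.
Chord = 2√(r² − d²) = 2·√(689/2) = √1378.

√1378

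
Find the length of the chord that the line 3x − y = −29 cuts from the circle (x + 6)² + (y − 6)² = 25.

3√10

Centre (−6, 6), r² = 25. Perpendicular distance d from centre to line = |5| / √10 = 5/√10.
Chord = 2√(r² − d²) = 2·√(45/2) = 3√10.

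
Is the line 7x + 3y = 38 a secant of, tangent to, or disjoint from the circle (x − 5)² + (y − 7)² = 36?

secant

d² = (7·5 + 3·7 − (38))²/58 = 162/29; r² = 36.
Since d² < r², the line cuts the circle twice.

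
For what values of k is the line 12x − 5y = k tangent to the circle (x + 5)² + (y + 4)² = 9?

For a tangent, require d(centre, line) = r = 3.
|12·(−5) − 5·(−4) − k| / √169 = 3
|k − (−40)| = 3·13, so k = −1 or k = −79.

k = −79 or k = −1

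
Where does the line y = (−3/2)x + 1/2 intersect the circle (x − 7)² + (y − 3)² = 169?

(−5, 8) and (7, −10)

From the line, y = (1 − 3x)/2. Substituting:
13x² − 26x − 455 = 0  ⟹  x² − 2x − 35 = 0
x = 7 or x = −5, giving (7, −10) and (−5, 8).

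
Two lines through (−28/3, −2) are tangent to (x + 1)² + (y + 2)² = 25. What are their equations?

Let a tangent through (−28/3, −2) have slope m. Its distance from (−1, −2) must equal 5:
[m·(25/3) − (0)]² = 25(m² + 1)
16m² − 9 = 0, so m = 3/4 or m = −3/4.
Through (−28/3, −2) these give 3x − 4y = −20 and 3x + 4y = −36.

3x − 4y = −20 and 3x + 4y = −36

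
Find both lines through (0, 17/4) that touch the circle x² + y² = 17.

Write the tangent as mx − y + (17/4 − m·(0)) = 0 and set its distance from the centre to √17:
[m·(0) − (−17/4)]² = 17(m² + 1)
16m² − 1 = 0, so m = −1/4 or m = 1/4.
Through (0, 17/4) these give x + 4y = 17 and x − 4y = −17.

x + 4y = 17 and x − 4y = −17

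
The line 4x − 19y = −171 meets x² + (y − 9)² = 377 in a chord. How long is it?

From the line, y = (171 + 4x)/19. Substituting:
377x² − 136097 = 0  ⟹  x² − 361 = 0
x = 19 or x = −19, giving (19, 13) and (−19, 5).
|(19, 13) − (−19, 5)| = √((38)² + (8)²) = 2√377.

2√377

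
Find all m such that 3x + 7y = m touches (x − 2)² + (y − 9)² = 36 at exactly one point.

For a tangent, require d(centre, line) = r = 6.
|3·2 + 7·9 − m| / √58 = 6
|m − (69)| = 6√58.

m = 69 ± 6√58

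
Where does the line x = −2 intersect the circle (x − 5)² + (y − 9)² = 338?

(−2, −8) and (−2, 26)

The line gives x = −2. Substituting into the circle:
y² − 18y − 208 = 0
y = 26 or y = −8, giving (−2, 26) and (−2, −8).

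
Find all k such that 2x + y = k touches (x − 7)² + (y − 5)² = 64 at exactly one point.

k = 19 ± 8√5

The line touches the circle iff its distance from (7, 5) is 8:
|2·7 + 1·5 − k| / √5 = 8
|k − (19)| = 8√5.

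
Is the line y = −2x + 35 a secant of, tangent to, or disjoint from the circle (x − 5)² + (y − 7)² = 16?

disjoint

Centre (5, 7), r² = 16. Distance² from centre to line = (−18)²/5 = 324/5.
Since d² > r², the line lies outside the circle.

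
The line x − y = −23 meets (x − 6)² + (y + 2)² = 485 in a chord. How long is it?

3√2

Centre (6, −2), r² = 485. Perpendicular distance d from centre to line = |31| / √2 = 31/√2.
Half the chord is √(r² − d²) = √(9/2), so the full chord is 3√2.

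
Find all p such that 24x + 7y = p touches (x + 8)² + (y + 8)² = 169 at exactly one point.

p = −573 or p = 77

For a tangent, require d(centre, line) = r = 13.
|24·(−8) + 7·(−8) − p| / √625 = 13
|p − (−248)| = 13·25, so p = 77 or p = −573.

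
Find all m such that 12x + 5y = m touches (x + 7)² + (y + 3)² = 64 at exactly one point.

Tangency holds when the distance from the centre (−7, −3) to the line equals the radius 8:
|12·(−7) + 5·(−3) − m| / √169 = 8
|m − (−99)| = 8·13, so m = 5 or m = −203.

m = −203 or m = 5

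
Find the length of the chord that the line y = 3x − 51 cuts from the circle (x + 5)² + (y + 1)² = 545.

7√10

Substitute y = 3x − 51:
10x² − 290x + 1980 = 0  ⟹  x² − 29x + 198 = 0
x = 18 or x = 11, giving (18, 3) and (11, −18).
|(18, 3) − (11, −18)| = √((7)² + (21)²) = 7√10.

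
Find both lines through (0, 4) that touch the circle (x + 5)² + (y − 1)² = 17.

Let a tangent through (0, 4) have slope m. Its distance from (−5, 1) must equal √17:
[m·(−5) − (−3)]² = 17(m² + 1)
4m² − 15m − 4 = 0, so m = 4 or m = −1/4.
With m = 4: 4x − y = −4. With m = −1/4: x + 4y = 16.

4x − y = −4 and x + 4y = 16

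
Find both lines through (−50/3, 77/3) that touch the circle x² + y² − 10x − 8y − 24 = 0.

Let a tangent through (−50/3, 77/3) have slope m. Its distance from (5, 4) must equal √65:
[m·(65/3) − (−65/3)]² = 65(m² + 1)
28m² + 65m + 28 = 0, so m = −4/7 or m = −7/4.
With m = −4/7: 4x + 7y = 113. With m = −7/4: 7x + 4y = −14.

4x + 7y = 113 and 7x + 4y = −14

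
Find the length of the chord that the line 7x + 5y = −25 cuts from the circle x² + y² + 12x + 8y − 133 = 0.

3√74

Substitute y = (−25 − 7x)/5:
74x² + 370x − 3700 = 0  ⟹  x² + 5x − 50 = 0
x = 5 or x = −10, giving (5, −12) and (−10, 9).
Chord length = distance between (5, −12) and (−10, 9) = √666 = 3√74.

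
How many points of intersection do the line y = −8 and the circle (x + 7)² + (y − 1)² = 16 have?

0

Centre (−7, 1), r² = 16. Distance² from centre to line = (9)² = 81.
Since d² > r², the line lies outside the circle.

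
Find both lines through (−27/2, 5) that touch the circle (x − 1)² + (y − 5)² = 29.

Write the tangent as mx − y + (5 − m·(−27/2)) = 0 and set its distance from the centre to √29:
(29/2m − (0))² = 29(m² + 1)
25m² − 4 = 0, so m = −2/5 or m = 2/5.
Through (−27/2, 5) these give 2x + 5y = −2 and 2x − 5y = −52.

2x + 5y = −2 and 2x − 5y = −52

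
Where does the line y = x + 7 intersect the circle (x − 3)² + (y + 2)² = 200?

(−11, −4) and (5, 12)

Substitute y = x + 7:
2x² + 12x − 110 = 0  ⟹  x² + 6x − 55 = 0
x = 5 or x = −11, giving (5, 12) and (−11, −4).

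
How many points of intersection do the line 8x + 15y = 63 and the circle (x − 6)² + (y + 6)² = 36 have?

d² = (8·6 + 15·(−6) − (63))²/289 = 11025/289; r² = 36.
Since d² > r², the line lies outside the circle.

0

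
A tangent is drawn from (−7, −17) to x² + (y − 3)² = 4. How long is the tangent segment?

√445

The centre is (0, 3) and r = 2. The square of the distance from P to the centre is 49 + 400 = 449.
The tangent meets the radius at right angles, so tangent² = |PO|² − r² = 449 − 4 = 445.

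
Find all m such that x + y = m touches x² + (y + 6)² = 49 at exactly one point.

m = −6 ± 7√2

For a tangent, require d(centre, line) = r = 7.
|1·0 + 1·(−6) − m| / √2 = 7
|m − (−6)| = 7√2.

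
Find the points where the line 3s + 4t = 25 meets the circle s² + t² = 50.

(−1, 7) and (7, 1)

Substitute t = (25 − 3s)/4:
25s² − 150s − 175 = 0  ⟹  s² − 6s − 7 = 0
s = 7 or s = −1, giving (7, 1) and (−1, 7).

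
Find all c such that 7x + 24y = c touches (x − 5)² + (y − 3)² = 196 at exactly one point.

c = −243 or c = 457

The line touches the circle iff its distance from (5, 3) is 14:
|7·5 + 24·3 − c| / √625 = 14
|c − (107)| = 14·25, so c = 457 or c = −243.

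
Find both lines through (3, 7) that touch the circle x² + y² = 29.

Write the tangent as mx − y + (7 − m·(3)) = 0 and set its distance from the centre to √29:
(−3m − (−7))² = 29(m² + 1)
10m² + 21m − 10 = 0, so m = −5/2 or m = 2/5.
Through (3, 7) these give 5x + 2y = 29 and 2x − 5y = −29.

5x + 2y = 29 and 2x − 5y = −29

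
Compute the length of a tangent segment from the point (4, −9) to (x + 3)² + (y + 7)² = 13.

2√10

Centre (−3, −7), r² = 13. |PO|² = (7)² + (−2)² = 53.
The tangent meets the radius at right angles, so tangent² = |PO|² − r² = 53 − 13 = 40.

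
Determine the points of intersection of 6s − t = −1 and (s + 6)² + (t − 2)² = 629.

Express t = 6s + 1 and substitute into the circle:
37s² − 592 = 0  ⟹  s² − 16 = 0
s = 4 or s = −4, giving (4, 25) and (−4, −23).

(−4, −23) and (4, 25)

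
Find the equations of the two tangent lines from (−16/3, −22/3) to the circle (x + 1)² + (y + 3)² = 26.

A line y − (−22/3) = m(x − (−16/3)) is tangent when its distance from (−1, −3) is √26:
[m·(13/3) − (13/3)]² = 26(m² + 1)
5m² + 26m + 5 = 0, so m = −5 or m = −1/5.
Through (−16/3, −22/3) these give 5x + y = −34 and x + 5y = −42.

5x + y = −34 and x + 5y = −42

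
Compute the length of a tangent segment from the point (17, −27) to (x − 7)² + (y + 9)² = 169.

√255

Centre (7, −9), r² = 169. |PO|² = (10)² + (−18)² = 424.
By the tangent–radius right angle, tangent length = √(|PO|² − r²) = √255.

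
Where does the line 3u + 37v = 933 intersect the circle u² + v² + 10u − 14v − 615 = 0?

From the line, v = (933 − 3u)/37. Substituting:
1378u² + 9646u − 454740 = 0  ⟹  u² + 7u − 330 = 0
u = 15 or u = −22, giving (15, 24) and (−22, 27).

(−22, 27) and (15, 24)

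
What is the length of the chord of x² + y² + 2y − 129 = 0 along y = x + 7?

14√2

The distance from (0, −1) to the line is 8/√2, and r² = 130.
Half the chord is √(r² − d²) = √(98), so the full chord is 14√2.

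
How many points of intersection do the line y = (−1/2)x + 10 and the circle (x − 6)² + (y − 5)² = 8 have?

2

Substituting the line into the circle gives 5x² − 68x + 212 = 0.
Δ = 4624 − 4240 = 384.
Two real roots: the line is a secant.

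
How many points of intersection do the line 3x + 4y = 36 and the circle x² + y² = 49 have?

0

Substituting the line into the circle gives 25x² − 216x + 512 = 0.
Discriminant = (−216)² − 4·25·(512) = −4544 < 0.
No real roots: the line does not meet the circle.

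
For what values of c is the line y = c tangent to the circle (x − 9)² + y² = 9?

c = −3 or c = 3

The line touches the circle iff its distance from (9, 0) is 3:
|0·9 + 1·0 − c| / √1 = 3
|c| = 3, so c = 3 or c = −3.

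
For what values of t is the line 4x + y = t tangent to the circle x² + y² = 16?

t = ±4√17

The line touches the circle iff its distance from (0, 0) is 4:
|4·0 + 1·0 − t| / √17 = 4
|t| = 4√17.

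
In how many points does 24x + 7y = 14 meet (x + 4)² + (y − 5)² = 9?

Centre (−4, 5), r² = 9. Distance² from centre to line = (−75)²/625 = 9.
Since d² = r², the line is tangent.

1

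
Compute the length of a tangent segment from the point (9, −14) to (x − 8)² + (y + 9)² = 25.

1

Centre (8, −9), r² = 25. |PO|² = (1)² + (−5)² = 26.
The tangent meets the radius at right angles, so tangent² = |PO|² − r² = 26 − 25 = 1.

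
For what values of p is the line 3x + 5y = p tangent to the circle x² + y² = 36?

p = ±6√34

The line touches the circle iff its distance from (0, 0) is 6:
|3·0 + 5·0 − p| / √34 = 6
|p| = 6√34.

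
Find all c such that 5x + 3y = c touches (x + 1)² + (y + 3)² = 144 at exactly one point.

c = −14 ± 12√34

For a tangent, require d(centre, line) = r = 12.
|5·(−1) + 3·(−3) − c| / √34 = 12
|c − (−14)| = 12√34.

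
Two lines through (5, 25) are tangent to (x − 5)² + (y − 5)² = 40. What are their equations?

A line y − (25) = m(x − (5)) is tangent when its distance from (5, 5) is 2√10:
(0m − (−20))² = 40(m² + 1)
m² − 9 = 0, so m = −3 or m = 3.
Through (5, 25) these give 3x + y = 40 and 3x − y = −10.

3x + y = 40 and 3x − y = −10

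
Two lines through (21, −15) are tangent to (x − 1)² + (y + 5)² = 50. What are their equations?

x + y = 6 and x + 7y = −84

Let a tangent through (21, −15) have slope m. Its distance from (1, −5) must equal 5√2:
(−20m − (10))² = 50(m² + 1)
7m² + 8m + 1 = 0, so m = −1 or m = −1/7.
Through (21, −15) these give x + y = 6 and x + 7y = −84.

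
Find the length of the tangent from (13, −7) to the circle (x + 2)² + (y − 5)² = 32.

Centre (−2, 5), r² = 32. |PO|² = (15)² + (−12)² = 369.
The tangent meets the radius at right angles, so tangent² = |PO|² − r² = 369 − 32 = 337.

√337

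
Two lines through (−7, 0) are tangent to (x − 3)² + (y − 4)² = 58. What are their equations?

Let a tangent through (−7, 0) have slope m. Its distance from (3, 4) must equal √58:
[m·(10) − (4)]² = 58(m² + 1)
21m² − 40m − 21 = 0, so m = 7/3 or m = −3/7.
Through (−7, 0) these give 7x − 3y = −49 and 3x + 7y = −21.

7x − 3y = −49 and 3x + 7y = −21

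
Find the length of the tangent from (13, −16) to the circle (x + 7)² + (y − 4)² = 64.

With centre O = (−7, 4), |OP|² = 800 and r² = 64.
By the tangent–radius right angle, tangent length = √(|PO|² − r²) = √736 = 4√46.

4√46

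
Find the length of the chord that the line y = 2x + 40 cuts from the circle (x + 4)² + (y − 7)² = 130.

The distance from (−4, 7) to the line is 25/√5, and r² = 130.
Half the chord is √(r² − d²) = √(5), so the full chord is 2√5.

2√5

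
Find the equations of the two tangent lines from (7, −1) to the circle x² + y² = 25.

A line y − (−1) = m(x − (7)) is tangent when its distance from (0, 0) is 5:
[m·(−7) − (1)]² = 25(m² + 1)
12m² + 7m − 12 = 0, so m = 3/4 or m = −4/3.
With m = 3/4: 3x − 4y = 25. With m = −4/3: 4x + 3y = 25.

3x − 4y = 25 and 4x + 3y = 25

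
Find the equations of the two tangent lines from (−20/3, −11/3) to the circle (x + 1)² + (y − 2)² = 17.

4x − y = −23 and x − 4y = 8

Write the tangent as mx − y + (−11/3 − m·(−20/3)) = 0 and set its distance from the centre to √17:
[m·(17/3) − (17/3)]² = 17(m² + 1)
4m² − 17m + 4 = 0, so m = 4 or m = 1/4.
With m = 4: 4x − y = −23. With m = 1/4: x − 4y = 8.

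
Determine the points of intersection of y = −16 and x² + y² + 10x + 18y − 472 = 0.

From the line, y = −16. Substituting:
x² + 10x − 504 = 0
x = 18 or x = −28, giving (18, −16) and (−28, −16).

(−28, −16) and (18, −16)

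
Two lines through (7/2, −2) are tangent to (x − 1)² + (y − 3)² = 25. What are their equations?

y = −2 and 4x − 3y = 20

Let a tangent through (7/2, −2) have slope m. Its distance from (1, 3) must equal 5:
[m·(−5/2) − (5)]² = 25(m² + 1)
3m² − 4m = 0, so m = 0 or m = 4/3.
With m = 0: y = −2. With m = 4/3: 4x − 3y = 20.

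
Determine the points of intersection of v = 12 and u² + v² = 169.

Substitute v = 12:
u² − 25 = 0
u = 5 or u = −5, giving (5, 12) and (−5, 12).

(−5, 12) and (5, 12)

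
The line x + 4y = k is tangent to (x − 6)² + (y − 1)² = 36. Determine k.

k = 10 ± 6√17

The line touches the circle iff its distance from (6, 1) is 6:
|1·6 + 4·1 − k| / √17 = 6
|k − (10)| = 6√17.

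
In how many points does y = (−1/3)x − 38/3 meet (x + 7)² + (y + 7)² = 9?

0

d² = (1·(−7) + 3·(−7) − (−38))²/10 = 10; r² = 9.
Since d² > r², the line lies outside the circle.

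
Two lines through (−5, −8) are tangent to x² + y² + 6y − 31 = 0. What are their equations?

x + 3y = −29 and 3x + y = −23

A line y − (−8) = m(x − (−5)) is tangent when its distance from (0, −3) is 2√10:
[m·(5) − (5)]² = 40(m² + 1)
3m² + 10m + 3 = 0, so m = −1/3 or m = −3.
With m = −1/3: x + 3y = −29. With m = −3: 3x + y = −23.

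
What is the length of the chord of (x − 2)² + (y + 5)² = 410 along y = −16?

Substitute y = −16:
x² − 4x − 285 = 0
x = 19 or x = −15, giving (19, −16) and (−15, −16).
Chord length = distance between (19, −16) and (−15, −16) = √1156 = 34.

34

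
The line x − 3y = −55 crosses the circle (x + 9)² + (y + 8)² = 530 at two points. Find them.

Express y = (55 + x)/3 and substitute into the circle:
10x² + 320x + 2200 = 0  ⟹  x² + 32x + 220 = 0
x = −10 or x = −22, giving (−10, 15) and (−22, 11).

(−22, 11) and (−10, 15)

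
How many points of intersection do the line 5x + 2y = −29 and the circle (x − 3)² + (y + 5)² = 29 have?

0

d² = (5·3 + 2·(−5) − (−29))²/29 = 1156/29; r² = 29.
Since d² > r², the line lies outside the circle.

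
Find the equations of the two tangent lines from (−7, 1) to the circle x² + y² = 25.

A line y − (1) = m(x − (−7)) is tangent when its distance from (0, 0) is 5:
[m·(7) − (−1)]² = 25(m² + 1)
12m² + 7m − 12 = 0, so m = −4/3 or m = 3/4.
Through (−7, 1) these give 4x + 3y = −25 and 3x − 4y = −25.

4x + 3y = −25 and 3x − 4y = −25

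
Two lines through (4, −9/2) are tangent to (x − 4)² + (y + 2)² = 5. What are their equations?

Write the tangent as mx − y + (−9/2 − m·(4)) = 0 and set its distance from the centre to √5:
[m·(0) − (5/2)]² = 5(m² + 1)
4m² − 1 = 0, so m = 1/2 or m = −1/2.
With m = 1/2: x − 2y = 13. With m = −1/2: x + 2y = −5.

x − 2y = 13 and x + 2y = −5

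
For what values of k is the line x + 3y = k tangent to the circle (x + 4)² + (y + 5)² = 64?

The line touches the circle iff its distance from (−4, −5) is 8:
|1·(−4) + 3·(−5) − k| / √10 = 8
|k − (−19)| = 8√10.

k = −19 ± 8√10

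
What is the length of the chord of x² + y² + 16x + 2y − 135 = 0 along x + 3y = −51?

4√10

From the line, y = (−51 − x)/3. Substituting:
10x² + 240x + 1080 = 0  ⟹  x² + 24x + 108 = 0
x = −6 or x = −18, giving (−6, −15) and (−18, −11).
|(−6, −15) − (−18, −11)| = √((12)² + (−4)²) = 4√10.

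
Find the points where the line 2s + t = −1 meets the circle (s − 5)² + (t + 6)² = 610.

Substitute t = −2s − 1:
5s² − 30s − 560 = 0  ⟹  s² − 6s − 112 = 0
s = 14 or s = −8, giving (14, −29) and (−8, 15).

(−8, 15) and (14, −29)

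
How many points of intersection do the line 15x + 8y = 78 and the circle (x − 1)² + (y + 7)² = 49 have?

Substituting the line into the circle gives 289x² − 4148x + 14884 = 0.
Δ = 17205904 − 17205904 = 0.
A repeated root: the line is tangent.

1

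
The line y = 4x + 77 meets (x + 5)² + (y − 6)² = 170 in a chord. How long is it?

The distance from (−5, 6) to the line is 51/√17, and r² = 170.
Chord = 2√(r² − d²) = 2·√(17) = 2√17.

2√17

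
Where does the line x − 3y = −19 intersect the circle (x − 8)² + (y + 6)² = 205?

(2, 7) and (5, 8)

Substitute y = (19 + x)/3:
10x² − 70x + 100 = 0  ⟹  x² − 7x + 10 = 0
x = 5 or x = 2, giving (5, 8) and (2, 7).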